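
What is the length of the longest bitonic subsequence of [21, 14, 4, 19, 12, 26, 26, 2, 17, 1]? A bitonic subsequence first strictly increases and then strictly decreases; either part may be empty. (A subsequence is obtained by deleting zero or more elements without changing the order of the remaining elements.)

Let inc[i] be the LIS ending at i and dec[i] the longest strictly decreasing subsequence starting at i. inc = [1, 1, 1, 2, 2, 3, 3, 1, 3, 1], dec = [5, 4, 3, 4, 3, 3, 3, 2, 2, 1].
max_i inc[i]+dec[i]−1 = 5, with one witness 21, 19, 12, 2, 1.

5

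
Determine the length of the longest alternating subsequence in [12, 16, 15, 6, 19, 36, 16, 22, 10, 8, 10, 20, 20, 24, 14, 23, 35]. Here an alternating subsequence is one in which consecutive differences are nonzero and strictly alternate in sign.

Track the best alternating length ending on an up-step vs a down-step at each position: up/down = 1/1, 2/1, 2/3, 1/3, 4/1, 4/1, 4/5, 6/5, 4/7, 4/7, 8/7, 8/7, 8/7, 8/5, 8/9, 10/9, 10/5.
The maximum over both is 10; one such subsequence is 12, 16, 15, 19, 16, 22, 10, 20, 14, 23.

10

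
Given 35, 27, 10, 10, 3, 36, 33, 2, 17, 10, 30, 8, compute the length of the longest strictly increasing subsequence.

One longest increasing subsequence is 10, 17, 30 (positions 3,9,11), of length 3; no longer one exists.

3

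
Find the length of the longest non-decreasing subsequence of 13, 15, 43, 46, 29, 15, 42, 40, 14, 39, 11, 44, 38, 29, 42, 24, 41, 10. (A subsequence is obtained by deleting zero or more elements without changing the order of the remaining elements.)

One longest non-decreasing subsequence is 13, 15, 29, 42, 44 (positions 1,2,5,7,12), of length 5; no longer one exists.

5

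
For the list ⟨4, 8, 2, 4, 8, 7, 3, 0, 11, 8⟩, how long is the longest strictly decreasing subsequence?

4

Scanning left to right, the best length ending at each element is: 4→1, 8→1, 2→2, 4→2, 8→1, 7→2, 3→3, 0→4, 11→1, 8→2.
So the longest decreasing subsequence has length 4, e.g. 8, 4, 3, 0.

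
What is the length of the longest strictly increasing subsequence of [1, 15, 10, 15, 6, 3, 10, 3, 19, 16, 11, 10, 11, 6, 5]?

4

One longest increasing subsequence is 1, 10, 15, 19 (positions 1,3,4,9), of length 4; no longer one exists.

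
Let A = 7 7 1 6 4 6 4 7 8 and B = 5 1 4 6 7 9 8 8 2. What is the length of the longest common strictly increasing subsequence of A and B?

For each value that appears in both, track the longest common increasing run ending there.
The best achievable length is 5; one witness is 1, 4, 6, 7, 8 (A-positions 3,5,6,8,9, B-positions 2,3,4,5,7).

5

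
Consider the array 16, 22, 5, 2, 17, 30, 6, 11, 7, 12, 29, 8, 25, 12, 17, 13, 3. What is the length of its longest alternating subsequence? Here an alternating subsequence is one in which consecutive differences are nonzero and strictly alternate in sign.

13

A longest alternating subsequence is 16, 22, 5, 17, 6, 11, 7, 12, 8, 25, 12, 17, 13 (positions 1,2,3,5,7,8,9,10,12,13,14,15,16); its 12 consecutive differences strictly alternate in sign, and length 13 is optimal.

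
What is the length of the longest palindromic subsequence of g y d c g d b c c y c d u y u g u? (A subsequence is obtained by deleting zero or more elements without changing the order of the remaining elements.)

10

Using dp[i][j] = 2 + dp[i+1][j−1] if the ends match, else max(dp[i+1][j], dp[i][j−1]):
dp[1][17] = 10. A witness is gydccccdyg at positions 1,2,3,4,8,9,11,12,14,16.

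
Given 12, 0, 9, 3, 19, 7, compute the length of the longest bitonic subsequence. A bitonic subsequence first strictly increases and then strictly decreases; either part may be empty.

4

Let inc[i] be the LIS ending at i and dec[i] the longest strictly decreasing subsequence starting at i. inc = [1, 1, 2, 2, 3, 3], dec = [3, 1, 2, 1, 2, 1].
max_i inc[i]+dec[i]−1 = 4, with one witness 0, 9, 19, 7.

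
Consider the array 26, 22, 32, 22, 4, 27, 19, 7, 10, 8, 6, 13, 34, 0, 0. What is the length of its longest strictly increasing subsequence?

One longest increasing subsequence is 4, 7, 10, 13, 34 (positions 5,8,9,12,13), of length 5; no longer one exists.

5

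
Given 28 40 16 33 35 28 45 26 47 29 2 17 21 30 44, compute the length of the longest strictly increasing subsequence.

5

One longest increasing subsequence is 28, 33, 35, 45, 47 (positions 1,4,5,7,9), of length 5; no longer one exists.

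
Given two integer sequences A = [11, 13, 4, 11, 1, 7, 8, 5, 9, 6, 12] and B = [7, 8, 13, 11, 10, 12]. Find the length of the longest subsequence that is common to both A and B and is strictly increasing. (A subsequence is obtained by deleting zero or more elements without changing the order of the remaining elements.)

3

A longest common strictly increasing subsequence is 7, 8, 12 (length 3); it appears in order in both A and B, and no longer such subsequence exists.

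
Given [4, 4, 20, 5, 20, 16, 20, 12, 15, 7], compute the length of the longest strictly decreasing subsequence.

4

Let dp[i] be the longest decreasing subsequence ending at position i. Then dp = [1, 1, 1, 2, 1, 2, 1, 3, 3, 4].
The maximum is 4; one witness is 20, 16, 12, 7 at positions 3,6,8,10.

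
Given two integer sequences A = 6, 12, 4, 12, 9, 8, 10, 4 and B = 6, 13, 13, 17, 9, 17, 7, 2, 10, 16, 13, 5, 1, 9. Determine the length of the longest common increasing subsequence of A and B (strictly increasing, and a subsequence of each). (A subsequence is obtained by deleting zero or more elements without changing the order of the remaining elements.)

For each value that appears in both, track the longest common increasing run ending there.
The best achievable length is 3; one witness is 6, 9, 10 (A-positions 1,5,7, B-positions 1,5,9).

3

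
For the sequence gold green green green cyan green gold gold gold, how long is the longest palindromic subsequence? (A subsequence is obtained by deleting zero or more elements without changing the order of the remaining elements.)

6

One longest palindromic subsequence is gold green green green green gold (positions 1,2,3,4,6,9); it reads the same forward and backward, and the interval DP gives dp[1][9] = 6.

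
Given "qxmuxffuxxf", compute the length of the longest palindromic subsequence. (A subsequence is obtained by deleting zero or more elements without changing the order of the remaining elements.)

One longest palindromic subsequence is xxffxx (positions 2,5,6,7,9,10); it reads the same forward and backward, and the interval DP gives dp[1][11] = 6.

6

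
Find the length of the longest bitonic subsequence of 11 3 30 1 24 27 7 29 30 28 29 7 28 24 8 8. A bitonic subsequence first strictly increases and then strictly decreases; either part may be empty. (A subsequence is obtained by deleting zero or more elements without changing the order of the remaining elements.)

Let inc[i] be the LIS ending at i and dec[i] the longest strictly decreasing subsequence starting at i. inc = [1, 1, 2, 1, 2, 3, 2, 4, 5, 4, 5, 2, 4, 3, 3, 3], dec = [3, 2, 5, 1, 2, 3, 1, 4, 5, 3, 4, 1, 3, 2, 1, 1].
max_i inc[i]+dec[i]−1 = 9, with one witness 11, 24, 27, 29, 30, 29, 28, 24, 8.

9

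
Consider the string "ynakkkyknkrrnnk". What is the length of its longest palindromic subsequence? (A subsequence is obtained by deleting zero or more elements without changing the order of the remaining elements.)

7

One longest palindromic subsequence is kkkykkk (positions 4,5,6,7,8,10,15); it reads the same forward and backward, and the interval DP gives dp[1][15] = 7.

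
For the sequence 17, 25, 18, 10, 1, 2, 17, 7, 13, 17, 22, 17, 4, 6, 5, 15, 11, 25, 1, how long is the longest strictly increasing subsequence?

Let dp[i] be the longest increasing subsequence ending at position i. Then dp = [1, 2, 2, 1, 1, 2, 3, 3, 4, 5, 6, 5, 3, 4, 4, 5, 5, 7, 1].
The maximum is 7; one witness is 1, 2, 7, 13, 17, 22, 25 at positions 5,6,8,9,10,11,18.

7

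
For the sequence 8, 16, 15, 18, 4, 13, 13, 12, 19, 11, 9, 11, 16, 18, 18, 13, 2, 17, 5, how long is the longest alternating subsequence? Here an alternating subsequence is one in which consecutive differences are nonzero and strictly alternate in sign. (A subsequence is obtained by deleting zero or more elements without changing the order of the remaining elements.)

A longest alternating subsequence is 8, 16, 15, 18, 4, 13, 12, 19, 11, 16, 13, 17, 5 (positions 1,2,3,4,5,6,8,9,10,13,16,18,19); its 12 consecutive differences strictly alternate in sign, and length 13 is optimal.

13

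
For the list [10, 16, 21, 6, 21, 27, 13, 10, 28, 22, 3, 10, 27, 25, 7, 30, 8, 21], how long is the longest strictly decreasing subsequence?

Let dp[i] be the longest decreasing subsequence ending at position i. Then dp = [1, 1, 1, 2, 1, 1, 2, 3, 1, 2, 4, 3, 2, 3, 4, 1, 4, 4].
The maximum is 4; one witness is 16, 13, 10, 3 at positions 2,7,8,11.

4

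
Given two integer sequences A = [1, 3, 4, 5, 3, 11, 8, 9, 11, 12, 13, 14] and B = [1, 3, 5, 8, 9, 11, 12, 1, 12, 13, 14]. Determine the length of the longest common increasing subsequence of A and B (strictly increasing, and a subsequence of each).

9

For each value that appears in both, track the longest common increasing run ending there.
The best achievable length is 9; one witness is 1, 3, 5, 8, 9, 11, 12, 13, 14 (A-positions 1,2,4,7,8,9,10,11,12, B-positions 1,2,3,4,5,6,7,10,11).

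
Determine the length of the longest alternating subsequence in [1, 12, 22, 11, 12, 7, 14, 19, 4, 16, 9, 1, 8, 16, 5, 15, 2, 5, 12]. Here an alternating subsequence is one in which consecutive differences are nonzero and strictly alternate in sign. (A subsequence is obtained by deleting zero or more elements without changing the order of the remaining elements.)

Track the best alternating length ending on an up-step vs a down-step at each position: up/down = 1/1, 2/1, 2/1, 2/3, 4/3, 2/5, 6/3, 6/3, 2/7, 8/7, 8/9, 1/9, 10/9, 10/7, 10/11, 12/11, 10/13, 14/13, 14/13.
The maximum over both is 14; one such subsequence is 1, 12, 11, 12, 7, 14, 4, 16, 1, 8, 5, 15, 2, 5.

14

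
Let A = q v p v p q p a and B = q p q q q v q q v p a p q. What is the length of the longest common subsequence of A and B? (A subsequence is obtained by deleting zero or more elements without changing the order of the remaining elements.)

6

Backtracking the LCS table gives one alignment: q (A1,B1) → p (A3,B2) → v (A4,B6) → q (A6,B8) → p (A7,B10) → a (A8,B11).
So the longest common subsequence has length 6.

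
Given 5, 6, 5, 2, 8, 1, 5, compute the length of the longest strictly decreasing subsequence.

4

Let dp[i] be the longest decreasing subsequence ending at position i. Then dp = [1, 1, 2, 3, 1, 4, 2].
The maximum is 4; one witness is 6, 5, 2, 1 at positions 2,3,4,6.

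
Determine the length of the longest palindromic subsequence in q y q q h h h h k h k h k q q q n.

12

Using dp[i][j] = 2 + dp[i+1][j−1] if the ends match, else max(dp[i+1][j], dp[i][j−1]):
dp[1][17] = 12. A witness is qqqhhhhhhqqq at positions 1,3,4,5,6,7,8,10,12,14,15,16.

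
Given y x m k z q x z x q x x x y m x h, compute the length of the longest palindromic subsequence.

9

Using dp[i][j] = 2 + dp[i+1][j−1] if the ends match, else max(dp[i+1][j], dp[i][j−1]):
dp[1][17] = 9. A witness is xmxxxxxmx at positions 2,3,7,9,11,12,13,15,16.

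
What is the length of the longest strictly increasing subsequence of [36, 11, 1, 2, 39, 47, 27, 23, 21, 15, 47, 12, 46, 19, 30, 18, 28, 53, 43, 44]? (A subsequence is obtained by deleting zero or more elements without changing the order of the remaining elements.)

Scanning left to right, the best length ending at each element is: 36→1, 11→1, 1→1, 2→2, 39→3, 47→4, 27→3, 23→3, 21→3, 15→3, 47→4, 12→3, 46→4, 19→4, 30→5, 18→4, 28→5, 53→6, 43→6, 44→7.
So the longest increasing subsequence has length 7, e.g. 1, 2, 15, 19, 30, 43, 44.

7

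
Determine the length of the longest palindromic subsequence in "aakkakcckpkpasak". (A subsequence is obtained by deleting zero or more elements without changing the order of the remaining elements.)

10

Using dp[i][j] = 2 + dp[i+1][j−1] if the ends match, else max(dp[i+1][j], dp[i][j−1]):
dp[1][16] = 10. A witness is aakkcckkaa at positions 1,2,4,6,7,8,9,11,13,15.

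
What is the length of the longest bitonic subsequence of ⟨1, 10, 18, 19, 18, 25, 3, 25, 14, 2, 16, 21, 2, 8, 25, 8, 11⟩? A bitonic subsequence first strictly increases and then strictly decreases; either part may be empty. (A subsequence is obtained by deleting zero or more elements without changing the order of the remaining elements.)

7

Let inc[i] be the LIS ending at i and dec[i] the longest strictly decreasing subsequence starting at i. inc = [1, 2, 3, 4, 3, 5, 2, 5, 3, 2, 4, 5, 2, 3, 6, 3, 4], dec = [1, 3, 3, 4, 3, 3, 2, 3, 2, 1, 2, 2, 1, 1, 2, 1, 1].
max_i inc[i]+dec[i]−1 = 7, with one witness 1, 10, 18, 19, 18, 16, 11.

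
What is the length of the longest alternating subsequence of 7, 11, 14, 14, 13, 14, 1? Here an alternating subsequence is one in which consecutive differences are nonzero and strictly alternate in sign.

5

A longest alternating subsequence is 7, 14, 13, 14, 1 (positions 1,3,5,6,7); its 4 consecutive differences strictly alternate in sign, and length 5 is optimal.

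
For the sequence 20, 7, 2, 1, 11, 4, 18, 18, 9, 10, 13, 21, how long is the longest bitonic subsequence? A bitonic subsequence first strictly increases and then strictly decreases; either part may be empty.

6

One longest bitonic subsequence is 2, 4, 9, 10, 13, 21 (positions 3,6,9,10,11,12): it rises to 21 then falls. Length 6 is optimal.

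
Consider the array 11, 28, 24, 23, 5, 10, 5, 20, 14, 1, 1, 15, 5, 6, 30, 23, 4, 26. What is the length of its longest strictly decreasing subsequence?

Let dp[i] be the longest decreasing subsequence ending at position i. Then dp = [1, 1, 2, 3, 4, 4, 5, 4, 5, 6, 6, 5, 6, 6, 1, 3, 7, 2].
The maximum is 7; one witness is 28, 24, 23, 20, 14, 5, 4 at positions 2,3,4,8,9,13,17.

7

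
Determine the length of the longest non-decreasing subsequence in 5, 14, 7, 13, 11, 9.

3

One longest non-decreasing subsequence is 5, 7, 13 (positions 1,3,4), of length 3; no longer one exists.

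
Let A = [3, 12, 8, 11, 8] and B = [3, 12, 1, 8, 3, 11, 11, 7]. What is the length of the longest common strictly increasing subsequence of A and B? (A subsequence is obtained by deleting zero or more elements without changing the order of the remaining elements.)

A longest common strictly increasing subsequence is 3, 8, 11 (length 3); it appears in order in both A and B, and no longer such subsequence exists.

3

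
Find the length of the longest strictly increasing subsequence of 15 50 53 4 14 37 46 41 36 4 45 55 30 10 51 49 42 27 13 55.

Scanning left to right, the best length ending at each element is: 15→1, 50→2, 53→3, 4→1, 14→2, 37→3, 46→4, 41→4, 36→3, 4→1, 45→5, 55→6, 30→3, 10→2, 51→6, 49→6, 42→5, 27→3, 13→3, 55→7.
So the longest increasing subsequence has length 7, e.g. 4, 14, 37, 41, 45, 51, 55.

7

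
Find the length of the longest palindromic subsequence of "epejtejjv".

3

Using dp[i][j] = 2 + dp[i+1][j−1] if the ends match, else max(dp[i+1][j], dp[i][j−1]):
dp[1][9] = 3. A witness is jjj at positions 4,7,8.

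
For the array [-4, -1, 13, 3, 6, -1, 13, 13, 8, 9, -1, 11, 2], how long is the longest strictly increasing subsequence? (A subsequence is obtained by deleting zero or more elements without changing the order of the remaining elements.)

7

Scanning left to right, the best length ending at each element is: -4→1, -1→2, 13→3, 3→3, 6→4, -1→2, 13→5, 13→5, 8→5, 9→6, -1→2, 11→7, 2→3.
So the longest increasing subsequence has length 7, e.g. -4, -1, 3, 6, 8, 9, 11.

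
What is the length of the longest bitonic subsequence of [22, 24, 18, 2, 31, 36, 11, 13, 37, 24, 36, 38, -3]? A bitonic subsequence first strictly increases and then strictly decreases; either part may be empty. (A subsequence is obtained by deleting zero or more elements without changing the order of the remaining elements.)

7

One longest bitonic subsequence is 22, 24, 31, 36, 37, 36, -3 (positions 1,2,5,6,9,11,13): it rises to 37 then falls. Length 7 is optimal.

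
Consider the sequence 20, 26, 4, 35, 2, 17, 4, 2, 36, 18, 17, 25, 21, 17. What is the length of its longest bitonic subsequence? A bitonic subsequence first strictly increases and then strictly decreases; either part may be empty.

Let inc[i] be the LIS ending at i and dec[i] the longest strictly decreasing subsequence starting at i. inc = [1, 2, 1, 3, 1, 2, 2, 1, 4, 3, 3, 4, 4, 3], dec = [4, 4, 2, 4, 1, 3, 2, 1, 4, 2, 1, 3, 2, 1].
max_i inc[i]+dec[i]−1 = 7, with one witness 20, 26, 35, 36, 25, 21, 17.

7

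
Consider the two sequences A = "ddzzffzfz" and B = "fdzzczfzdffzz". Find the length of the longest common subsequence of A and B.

7

A longest common subsequence is dzzffzz (length 7); the LCS DP confirms no longer common subsequence exists.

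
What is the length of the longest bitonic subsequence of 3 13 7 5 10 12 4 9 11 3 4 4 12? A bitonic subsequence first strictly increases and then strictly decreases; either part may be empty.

6

One longest bitonic subsequence is 3, 13, 7, 5, 4, 3 (positions 1,2,3,4,7,10): it rises to 13 then falls. Length 6 is optimal.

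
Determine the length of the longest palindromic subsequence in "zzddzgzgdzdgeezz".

One longest palindromic subsequence is zzdzgzgzdzz (positions 1,2,4,5,6,7,8,10,11,15,16); it reads the same forward and backward, and the interval DP gives dp[1][16] = 11.

11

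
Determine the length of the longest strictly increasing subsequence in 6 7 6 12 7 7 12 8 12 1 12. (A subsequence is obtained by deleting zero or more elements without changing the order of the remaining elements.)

4

Scanning left to right, the best length ending at each element is: 6→1, 7→2, 6→1, 12→3, 7→2, 7→2, 12→3, 8→3, 12→4, 1→1, 12→4.
So the longest increasing subsequence has length 4, e.g. 6, 7, 8, 12.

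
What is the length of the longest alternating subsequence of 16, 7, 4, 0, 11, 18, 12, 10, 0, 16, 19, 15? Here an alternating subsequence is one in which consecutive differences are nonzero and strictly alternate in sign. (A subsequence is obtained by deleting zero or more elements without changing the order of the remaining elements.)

6

Track the best alternating length ending on an up-step vs a down-step at each position: up/down = 1/1, 1/2, 1/2, 1/2, 3/2, 3/1, 3/4, 3/4, 1/4, 5/4, 5/1, 5/6.
The maximum over both is 6; one such subsequence is 16, 7, 18, 12, 16, 15.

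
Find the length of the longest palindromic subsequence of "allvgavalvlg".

Using dp[i][j] = 2 + dp[i+1][j−1] if the ends match, else max(dp[i+1][j], dp[i][j−1]):
dp[1][12] = 7. A witness is lvavavl at positions 3,4,6,7,8,10,11.

7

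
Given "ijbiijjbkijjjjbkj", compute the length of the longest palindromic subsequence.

One longest palindromic subsequence is jbjjjjjjbj (positions 2,3,6,7,11,12,13,14,15,17); it reads the same forward and backward, and the interval DP gives dp[1][17] = 10.

10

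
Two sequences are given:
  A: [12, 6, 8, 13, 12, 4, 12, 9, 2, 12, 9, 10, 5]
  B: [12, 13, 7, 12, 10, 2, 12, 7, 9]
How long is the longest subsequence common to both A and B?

6

A longest common subsequence is 12, 13, 12, 2, 12, 9 (length 6); the LCS DP confirms no longer common subsequence exists.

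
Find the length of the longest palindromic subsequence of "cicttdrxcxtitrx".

One longest palindromic subsequence is ttxcxtt (positions 4,5,8,9,10,11,13); it reads the same forward and backward, and the interval DP gives dp[1][15] = 7.

7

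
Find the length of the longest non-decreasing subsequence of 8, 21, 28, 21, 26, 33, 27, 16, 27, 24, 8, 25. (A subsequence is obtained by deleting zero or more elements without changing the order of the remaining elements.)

6

Let dp[i] be the longest non-decreasing subsequence ending at position i. Then dp = [1, 2, 3, 3, 4, 5, 5, 2, 6, 4, 2, 5].
The maximum is 6; one witness is 8, 21, 21, 26, 27, 27 at positions 1,2,4,5,7,9.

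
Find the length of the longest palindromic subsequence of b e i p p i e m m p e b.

One longest palindromic subsequence is bepmmpeb (positions 1,2,4,8,9,10,11,12); it reads the same forward and backward, and the interval DP gives dp[1][12] = 8.

8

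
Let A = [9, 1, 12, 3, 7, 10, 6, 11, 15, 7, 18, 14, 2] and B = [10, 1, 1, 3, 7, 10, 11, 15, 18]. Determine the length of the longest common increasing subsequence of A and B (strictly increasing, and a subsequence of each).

For each value that appears in both, track the longest common increasing run ending there.
The best achievable length is 7; one witness is 1, 3, 7, 10, 11, 15, 18 (A-positions 2,4,5,6,8,9,11, B-positions 2,4,5,6,7,8,9).

7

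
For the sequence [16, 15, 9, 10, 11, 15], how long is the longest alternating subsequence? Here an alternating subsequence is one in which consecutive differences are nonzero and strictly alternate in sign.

3

A longest alternating subsequence is 16, 9, 10 (positions 1,3,4); its 2 consecutive differences strictly alternate in sign, and length 3 is optimal.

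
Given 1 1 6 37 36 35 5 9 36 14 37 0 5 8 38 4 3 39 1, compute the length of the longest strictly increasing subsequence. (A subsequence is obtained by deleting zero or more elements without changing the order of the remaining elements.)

One longest increasing subsequence is 1, 6, 35, 36, 37, 38, 39 (positions 1,3,6,9,11,15,18), of length 7; no longer one exists.

7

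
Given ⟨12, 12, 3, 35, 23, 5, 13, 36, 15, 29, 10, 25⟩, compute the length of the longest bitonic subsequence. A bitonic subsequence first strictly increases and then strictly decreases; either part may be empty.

One longest bitonic subsequence is 3, 5, 13, 36, 29, 25 (positions 3,6,7,8,10,12): it rises to 36 then falls. Length 6 is optimal.

6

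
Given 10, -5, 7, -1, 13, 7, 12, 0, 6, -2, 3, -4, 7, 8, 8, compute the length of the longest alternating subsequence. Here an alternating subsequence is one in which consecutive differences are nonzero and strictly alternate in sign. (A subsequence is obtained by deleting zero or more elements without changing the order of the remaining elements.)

13

A longest alternating subsequence is 10, -5, 7, -1, 13, 7, 12, 0, 6, -2, 3, -4, 7 (positions 1,2,3,4,5,6,7,8,9,10,11,12,13); its 12 consecutive differences strictly alternate in sign, and length 13 is optimal.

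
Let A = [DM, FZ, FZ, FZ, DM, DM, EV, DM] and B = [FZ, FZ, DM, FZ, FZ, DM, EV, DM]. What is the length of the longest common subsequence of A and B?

6

A longest common subsequence is DM, FZ, FZ, DM, EV, DM (length 6); the LCS DP confirms no longer common subsequence exists.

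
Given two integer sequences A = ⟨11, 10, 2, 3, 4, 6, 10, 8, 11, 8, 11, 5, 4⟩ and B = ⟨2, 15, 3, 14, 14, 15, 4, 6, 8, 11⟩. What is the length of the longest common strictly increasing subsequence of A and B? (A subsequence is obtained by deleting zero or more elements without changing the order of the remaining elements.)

6

A longest common strictly increasing subsequence is 2, 3, 4, 6, 8, 11 (length 6); it appears in order in both A and B, and no longer such subsequence exists.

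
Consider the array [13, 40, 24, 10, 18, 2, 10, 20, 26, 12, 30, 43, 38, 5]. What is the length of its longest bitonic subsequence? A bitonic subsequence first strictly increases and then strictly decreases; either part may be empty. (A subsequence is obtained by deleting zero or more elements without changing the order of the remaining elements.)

8

One longest bitonic subsequence is 13, 18, 20, 26, 30, 43, 38, 5 (positions 1,5,8,9,11,12,13,14): it rises to 43 then falls. Length 8 is optimal.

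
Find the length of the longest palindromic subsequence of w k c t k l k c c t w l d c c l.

One longest palindromic subsequence is lccdccl (positions 6,8,9,13,14,15,16); it reads the same forward and backward, and the interval DP gives dp[1][16] = 7.

7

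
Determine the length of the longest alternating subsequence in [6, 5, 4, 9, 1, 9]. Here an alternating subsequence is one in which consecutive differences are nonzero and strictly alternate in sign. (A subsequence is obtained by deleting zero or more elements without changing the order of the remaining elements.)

5

Track the best alternating length ending on an up-step vs a down-step at each position: up/down = 1/1, 1/2, 1/2, 3/1, 1/4, 5/1.
The maximum over both is 5; one such subsequence is 6, 5, 9, 1, 9.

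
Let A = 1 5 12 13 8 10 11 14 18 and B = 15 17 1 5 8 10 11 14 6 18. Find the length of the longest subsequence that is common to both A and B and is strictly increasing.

A longest common strictly increasing subsequence is 1, 5, 8, 10, 11, 14, 18 (length 7); it appears in order in both A and B, and no longer such subsequence exists.

7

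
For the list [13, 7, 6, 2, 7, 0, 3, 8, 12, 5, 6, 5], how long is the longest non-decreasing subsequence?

4

One longest non-decreasing subsequence is 7, 7, 8, 12 (positions 2,5,8,9), of length 4; no longer one exists.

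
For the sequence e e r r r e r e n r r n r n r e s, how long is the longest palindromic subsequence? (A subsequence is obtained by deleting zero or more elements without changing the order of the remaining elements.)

One longest palindromic subsequence is errrrnrrrre (positions 2,3,4,5,7,9,10,11,13,15,16); it reads the same forward and backward, and the interval DP gives dp[1][17] = 11.

11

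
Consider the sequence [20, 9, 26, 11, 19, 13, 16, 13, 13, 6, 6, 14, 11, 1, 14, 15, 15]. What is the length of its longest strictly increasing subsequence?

5

Scanning left to right, the best length ending at each element is: 20→1, 9→1, 26→2, 11→2, 19→3, 13→3, 16→4, 13→3, 13→3, 6→1, 6→1, 14→4, 11→2, 1→1, 14→4, 15→5, 15→5.
So the longest increasing subsequence has length 5, e.g. 9, 11, 13, 14, 15.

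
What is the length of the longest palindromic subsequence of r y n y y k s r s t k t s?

5

One longest palindromic subsequence is stkts (positions 7,10,11,12,13); it reads the same forward and backward, and the interval DP gives dp[1][13] = 5.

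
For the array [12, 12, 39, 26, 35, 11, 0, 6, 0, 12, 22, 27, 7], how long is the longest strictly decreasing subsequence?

5

Let dp[i] be the longest decreasing subsequence ending at position i. Then dp = [1, 1, 1, 2, 2, 3, 4, 4, 5, 3, 3, 3, 4].
The maximum is 5; one witness is 39, 26, 11, 6, 0 at positions 3,4,6,8,9.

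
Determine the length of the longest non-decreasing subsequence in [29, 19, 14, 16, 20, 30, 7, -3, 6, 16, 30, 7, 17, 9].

5

Scanning left to right, the best length ending at each element is: 29→1, 19→1, 14→1, 16→2, 20→3, 30→4, 7→1, -3→1, 6→2, 16→3, 30→5, 7→3, 17→4, 9→4.
So the longest non-decreasing subsequence has length 5, e.g. 14, 16, 20, 30, 30.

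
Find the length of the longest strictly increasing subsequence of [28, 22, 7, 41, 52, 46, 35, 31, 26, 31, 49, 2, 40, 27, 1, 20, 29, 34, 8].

5

One longest increasing subsequence is 22, 26, 27, 29, 34 (positions 2,9,14,17,18), of length 5; no longer one exists.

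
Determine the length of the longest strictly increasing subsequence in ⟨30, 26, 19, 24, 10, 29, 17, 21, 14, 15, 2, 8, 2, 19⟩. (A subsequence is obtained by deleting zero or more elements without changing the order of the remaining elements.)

4

One longest increasing subsequence is 10, 14, 15, 19 (positions 5,9,10,14), of length 4; no longer one exists.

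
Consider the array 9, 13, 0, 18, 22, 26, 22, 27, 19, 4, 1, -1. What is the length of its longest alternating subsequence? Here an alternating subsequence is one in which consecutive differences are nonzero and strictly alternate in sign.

7

Track the best alternating length ending on an up-step vs a down-step at each position: up/down = 1/1, 2/1, 1/3, 4/1, 4/1, 4/1, 4/5, 6/1, 4/7, 4/7, 4/7, 1/7.
The maximum over both is 7; one such subsequence is 9, 13, 0, 26, 22, 27, 19.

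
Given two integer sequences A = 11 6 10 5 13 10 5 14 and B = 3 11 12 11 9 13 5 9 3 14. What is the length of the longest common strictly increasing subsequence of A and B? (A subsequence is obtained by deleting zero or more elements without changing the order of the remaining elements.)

For each value that appears in both, track the longest common increasing run ending there.
The best achievable length is 3; one witness is 11, 13, 14 (A-positions 1,5,8, B-positions 2,6,10).

3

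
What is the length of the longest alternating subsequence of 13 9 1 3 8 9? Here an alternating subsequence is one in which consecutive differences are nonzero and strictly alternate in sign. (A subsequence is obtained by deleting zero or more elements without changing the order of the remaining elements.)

3

A longest alternating subsequence is 13, 1, 3 (positions 1,3,4); its 2 consecutive differences strictly alternate in sign, and length 3 is optimal.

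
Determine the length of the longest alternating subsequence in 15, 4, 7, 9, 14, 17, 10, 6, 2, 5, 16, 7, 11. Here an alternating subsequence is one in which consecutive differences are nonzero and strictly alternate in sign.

Track the best alternating length ending on an up-step vs a down-step at each position: up/down = 1/1, 1/2, 3/2, 3/2, 3/2, 3/1, 3/4, 3/4, 1/4, 5/4, 5/4, 5/6, 7/6.
The maximum over both is 7; one such subsequence is 15, 4, 14, 10, 16, 7, 11.

7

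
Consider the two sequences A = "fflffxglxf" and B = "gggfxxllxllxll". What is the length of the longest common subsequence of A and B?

Backtracking the LCS table gives one alignment: f (A1,B4) → l (A3,B8) → x (A6,B9) → l (A8,B11) → x (A9,B12).
So the longest common subsequence has length 5.

5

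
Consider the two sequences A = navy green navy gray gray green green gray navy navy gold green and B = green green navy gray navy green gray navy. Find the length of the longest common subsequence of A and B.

A longest common subsequence is green, navy, gray, green, gray, navy (length 6); the LCS DP confirms no longer common subsequence exists.

6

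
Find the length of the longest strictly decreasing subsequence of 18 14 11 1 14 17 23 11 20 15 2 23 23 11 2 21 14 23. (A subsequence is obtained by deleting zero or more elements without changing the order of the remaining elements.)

5

Let dp[i] be the longest decreasing subsequence ending at position i. Then dp = [1, 2, 3, 4, 2, 2, 1, 3, 2, 3, 4, 1, 1, 4, 5, 2, 4, 1].
The maximum is 5; one witness is 18, 17, 15, 11, 2 at positions 1,6,10,14,15.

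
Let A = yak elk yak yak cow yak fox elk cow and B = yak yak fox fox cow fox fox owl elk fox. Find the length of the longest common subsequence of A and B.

Backtracking the LCS table gives one alignment: yak (A1,B1) → yak (A3,B2) → cow (A5,B5) → fox (A7,B7) → elk (A8,B9).
So the longest common subsequence has length 5.

5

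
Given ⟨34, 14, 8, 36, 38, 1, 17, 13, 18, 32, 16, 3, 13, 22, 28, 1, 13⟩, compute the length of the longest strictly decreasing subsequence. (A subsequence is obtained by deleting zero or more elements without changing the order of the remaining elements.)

One longest decreasing subsequence is 34, 14, 8, 3, 1 (positions 1,2,3,12,16), of length 5; no longer one exists.

5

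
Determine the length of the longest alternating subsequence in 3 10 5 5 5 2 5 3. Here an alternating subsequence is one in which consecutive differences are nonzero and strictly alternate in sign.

A longest alternating subsequence is 3, 10, 2, 5, 3 (positions 1,2,6,7,8); its 4 consecutive differences strictly alternate in sign, and length 5 is optimal.

5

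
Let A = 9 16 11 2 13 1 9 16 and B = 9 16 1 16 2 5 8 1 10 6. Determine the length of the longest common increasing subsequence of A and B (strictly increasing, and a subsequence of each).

2

A longest common strictly increasing subsequence is 9, 16 (length 2); it appears in order in both A and B, and no longer such subsequence exists.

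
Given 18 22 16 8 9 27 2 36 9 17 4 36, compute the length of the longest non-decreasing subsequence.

5

Scanning left to right, the best length ending at each element is: 18→1, 22→2, 16→1, 8→1, 9→2, 27→3, 2→1, 36→4, 9→3, 17→4, 4→2, 36→5.
So the longest non-decreasing subsequence has length 5, e.g. 18, 22, 27, 36, 36.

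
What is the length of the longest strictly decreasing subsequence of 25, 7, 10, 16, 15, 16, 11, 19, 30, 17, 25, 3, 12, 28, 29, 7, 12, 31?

5

Scanning left to right, the best length ending at each element is: 25→1, 7→2, 10→2, 16→2, 15→3, 16→2, 11→4, 19→2, 30→1, 17→3, 25→2, 3→5, 12→4, 28→2, 29→2, 7→5, 12→4, 31→1.
So the longest decreasing subsequence has length 5, e.g. 25, 16, 15, 11, 3.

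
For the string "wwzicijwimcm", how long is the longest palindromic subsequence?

5

One longest palindromic subsequence is ciwic (positions 5,6,8,9,11); it reads the same forward and backward, and the interval DP gives dp[1][12] = 5.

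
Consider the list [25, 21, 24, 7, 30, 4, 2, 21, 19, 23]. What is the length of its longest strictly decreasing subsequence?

Scanning left to right, the best length ending at each element is: 25→1, 21→2, 24→2, 7→3, 30→1, 4→4, 2→5, 21→3, 19→4, 23→3.
So the longest decreasing subsequence has length 5, e.g. 25, 21, 7, 4, 2.

5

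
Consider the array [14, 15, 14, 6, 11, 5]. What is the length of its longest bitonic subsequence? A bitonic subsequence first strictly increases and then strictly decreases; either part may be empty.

5

One longest bitonic subsequence is 14, 15, 14, 11, 5 (positions 1,2,3,5,6): it rises to 15 then falls. Length 5 is optimal.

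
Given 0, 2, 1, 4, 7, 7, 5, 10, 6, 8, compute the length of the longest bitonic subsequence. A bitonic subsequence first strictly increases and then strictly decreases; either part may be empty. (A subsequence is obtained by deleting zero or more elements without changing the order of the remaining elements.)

6

One longest bitonic subsequence is 0, 2, 4, 7, 10, 8 (positions 1,2,4,5,8,10): it rises to 10 then falls. Length 6 is optimal.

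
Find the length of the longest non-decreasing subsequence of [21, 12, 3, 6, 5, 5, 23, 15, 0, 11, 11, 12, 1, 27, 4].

Scanning left to right, the best length ending at each element is: 21→1, 12→1, 3→1, 6→2, 5→2, 5→3, 23→4, 15→4, 0→1, 11→4, 11→5, 12→6, 1→2, 27→7, 4→3.
So the longest non-decreasing subsequence has length 7, e.g. 3, 5, 5, 11, 11, 12, 27.

7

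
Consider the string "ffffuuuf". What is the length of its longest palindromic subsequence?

Using dp[i][j] = 2 + dp[i+1][j−1] if the ends match, else max(dp[i+1][j], dp[i][j−1]):
dp[1][8] = 5. A witness is fuuuf at positions 1,5,6,7,8.

5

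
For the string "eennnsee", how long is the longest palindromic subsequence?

7

Using dp[i][j] = 2 + dp[i+1][j−1] if the ends match, else max(dp[i+1][j], dp[i][j−1]):
dp[1][8] = 7. A witness is eennnee at positions 1,2,3,4,5,7,8.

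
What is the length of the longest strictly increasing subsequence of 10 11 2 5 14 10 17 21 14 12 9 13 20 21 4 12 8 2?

Let dp[i] be the longest increasing subsequence ending at position i. Then dp = [1, 2, 1, 2, 3, 3, 4, 5, 4, 4, 3, 5, 6, 7, 2, 4, 3, 1].
The maximum is 7; one witness is 2, 5, 10, 12, 13, 20, 21 at positions 3,4,6,10,12,13,14.

7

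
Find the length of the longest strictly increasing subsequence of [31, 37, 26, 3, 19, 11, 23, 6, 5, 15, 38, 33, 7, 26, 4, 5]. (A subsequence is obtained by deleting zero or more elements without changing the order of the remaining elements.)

One longest increasing subsequence is 3, 19, 23, 38 (positions 4,5,7,11), of length 4; no longer one exists.

4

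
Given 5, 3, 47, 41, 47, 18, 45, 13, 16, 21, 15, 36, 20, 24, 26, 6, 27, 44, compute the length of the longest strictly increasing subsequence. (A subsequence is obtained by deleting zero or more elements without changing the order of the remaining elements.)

Let dp[i] be the longest increasing subsequence ending at position i. Then dp = [1, 1, 2, 2, 3, 2, 3, 2, 3, 4, 3, 5, 4, 5, 6, 2, 7, 8].
The maximum is 8; one witness is 5, 13, 16, 21, 24, 26, 27, 44 at positions 1,8,9,10,14,15,17,18.

8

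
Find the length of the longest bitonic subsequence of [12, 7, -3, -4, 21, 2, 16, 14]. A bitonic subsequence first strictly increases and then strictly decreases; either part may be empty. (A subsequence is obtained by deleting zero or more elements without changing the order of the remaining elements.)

4

One longest bitonic subsequence is 12, 7, -3, -4 (positions 1,2,3,4): it rises to 12 then falls. Length 4 is optimal.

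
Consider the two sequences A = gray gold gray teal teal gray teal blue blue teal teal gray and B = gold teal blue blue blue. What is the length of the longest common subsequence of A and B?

4

A longest common subsequence is gold, teal, blue, blue (length 4); the LCS DP confirms no longer common subsequence exists.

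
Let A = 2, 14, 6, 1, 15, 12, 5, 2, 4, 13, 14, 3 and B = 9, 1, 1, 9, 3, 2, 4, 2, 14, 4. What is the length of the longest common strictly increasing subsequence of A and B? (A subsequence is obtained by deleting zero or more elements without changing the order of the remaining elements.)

4

A longest common strictly increasing subsequence is 1, 2, 4, 14 (length 4); it appears in order in both A and B, and no longer such subsequence exists.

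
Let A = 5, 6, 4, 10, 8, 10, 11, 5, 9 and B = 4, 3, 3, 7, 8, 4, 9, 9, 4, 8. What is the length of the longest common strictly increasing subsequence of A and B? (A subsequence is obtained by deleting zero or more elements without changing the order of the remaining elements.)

3

For each value that appears in both, track the longest common increasing run ending there.
The best achievable length is 3; one witness is 4, 8, 9 (A-positions 3,5,9, B-positions 1,5,7).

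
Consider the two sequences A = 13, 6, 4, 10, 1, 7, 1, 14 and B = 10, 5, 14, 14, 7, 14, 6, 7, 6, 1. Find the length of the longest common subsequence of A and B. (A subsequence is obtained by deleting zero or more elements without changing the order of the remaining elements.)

Backtracking the LCS table gives one alignment: 6 (A2,B7) → 7 (A6,B8) → 1 (A7,B10).
So the longest common subsequence has length 3.

3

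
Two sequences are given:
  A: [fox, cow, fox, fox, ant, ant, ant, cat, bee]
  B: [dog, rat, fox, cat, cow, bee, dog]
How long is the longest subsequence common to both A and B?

3

A longest common subsequence is fox, cow, bee (length 3); the LCS DP confirms no longer common subsequence exists.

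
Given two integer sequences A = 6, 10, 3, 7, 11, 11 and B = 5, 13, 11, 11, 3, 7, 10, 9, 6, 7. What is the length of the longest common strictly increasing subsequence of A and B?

2

For each value that appears in both, track the longest common increasing run ending there.
The best achievable length is 2; one witness is 3, 7 (A-positions 3,4, B-positions 5,6).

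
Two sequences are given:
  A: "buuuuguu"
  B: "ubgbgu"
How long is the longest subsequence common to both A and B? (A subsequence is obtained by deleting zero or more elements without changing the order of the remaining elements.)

3

Backtracking the LCS table gives one alignment: b (A1,B4) → g (A6,B5) → u (A8,B6).
So the longest common subsequence has length 3.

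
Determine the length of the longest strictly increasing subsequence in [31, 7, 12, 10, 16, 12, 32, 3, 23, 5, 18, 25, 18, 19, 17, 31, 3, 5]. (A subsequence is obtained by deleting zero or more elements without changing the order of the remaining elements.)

6

Scanning left to right, the best length ending at each element is: 31→1, 7→1, 12→2, 10→2, 16→3, 12→3, 32→4, 3→1, 23→4, 5→2, 18→4, 25→5, 18→4, 19→5, 17→4, 31→6, 3→1, 5→2.
So the longest increasing subsequence has length 6, e.g. 7, 12, 16, 23, 25, 31.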